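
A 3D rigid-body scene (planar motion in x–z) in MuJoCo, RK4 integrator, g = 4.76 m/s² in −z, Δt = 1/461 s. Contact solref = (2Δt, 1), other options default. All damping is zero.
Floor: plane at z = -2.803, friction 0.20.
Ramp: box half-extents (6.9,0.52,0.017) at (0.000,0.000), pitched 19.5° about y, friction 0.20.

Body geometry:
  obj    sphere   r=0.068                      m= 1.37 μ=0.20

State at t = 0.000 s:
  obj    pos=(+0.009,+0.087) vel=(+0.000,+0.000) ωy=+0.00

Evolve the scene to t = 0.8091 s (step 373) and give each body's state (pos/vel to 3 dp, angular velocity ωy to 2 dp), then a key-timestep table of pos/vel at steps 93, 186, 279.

State at t = 0.8091 s:
  obj    pos=(+0.359,-0.037) vel=(+0.866,-0.307) ωy=+13.50

Key-timestep trajectory:
   step    t(s)  obj.x    obj.z    obj.vx   obj.vz 
     93  0.2017   +0.031  +0.079  +0.216  -0.076
    186  0.4035   +0.096  +0.056  +0.432  -0.153
    279  0.6052   +0.205  +0.018  +0.648  -0.229


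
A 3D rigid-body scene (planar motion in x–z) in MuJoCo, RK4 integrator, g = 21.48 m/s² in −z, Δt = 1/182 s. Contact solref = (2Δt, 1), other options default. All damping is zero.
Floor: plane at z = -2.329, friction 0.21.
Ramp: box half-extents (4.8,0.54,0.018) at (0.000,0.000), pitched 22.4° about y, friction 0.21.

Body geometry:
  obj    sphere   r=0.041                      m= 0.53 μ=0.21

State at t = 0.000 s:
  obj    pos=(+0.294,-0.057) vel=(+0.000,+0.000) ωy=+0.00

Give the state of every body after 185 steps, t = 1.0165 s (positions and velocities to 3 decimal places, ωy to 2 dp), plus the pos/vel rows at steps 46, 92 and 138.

State at t = 1.0165 s:
  obj    pos=(+3.087,-1.208) vel=(+5.495,-2.265) ωy=+144.92

Key-timestep trajectory:
   step    t(s)  obj.x    obj.z    obj.vx   obj.vz 
     46  0.2527   +0.467  -0.129  +1.366  -0.563
     92  0.5055   +0.985  -0.342  +2.732  -1.126
    138  0.7582   +1.848  -0.698  +4.099  -1.689


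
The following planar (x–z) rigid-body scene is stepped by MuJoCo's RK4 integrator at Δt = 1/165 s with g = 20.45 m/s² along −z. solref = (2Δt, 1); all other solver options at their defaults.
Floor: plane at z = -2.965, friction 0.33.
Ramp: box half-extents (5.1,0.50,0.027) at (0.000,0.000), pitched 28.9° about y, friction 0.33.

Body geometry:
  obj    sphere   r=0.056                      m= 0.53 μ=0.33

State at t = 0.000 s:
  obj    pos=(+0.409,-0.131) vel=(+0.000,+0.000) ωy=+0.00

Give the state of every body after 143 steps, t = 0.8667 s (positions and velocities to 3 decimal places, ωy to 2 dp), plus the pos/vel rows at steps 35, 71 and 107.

State at t = 0.8667 s:
  obj    pos=(+2.730,-1.412) vel=(+5.356,-2.957) ωy=+109.23

Key-timestep trajectory:
   step    t(s)  obj.x    obj.z    obj.vx   obj.vz 
     35  0.2121   +0.548  -0.208  +1.311  -0.724
     71  0.4303   +0.981  -0.447  +2.660  -1.468
    107  0.6485   +1.709  -0.848  +4.008  -2.212


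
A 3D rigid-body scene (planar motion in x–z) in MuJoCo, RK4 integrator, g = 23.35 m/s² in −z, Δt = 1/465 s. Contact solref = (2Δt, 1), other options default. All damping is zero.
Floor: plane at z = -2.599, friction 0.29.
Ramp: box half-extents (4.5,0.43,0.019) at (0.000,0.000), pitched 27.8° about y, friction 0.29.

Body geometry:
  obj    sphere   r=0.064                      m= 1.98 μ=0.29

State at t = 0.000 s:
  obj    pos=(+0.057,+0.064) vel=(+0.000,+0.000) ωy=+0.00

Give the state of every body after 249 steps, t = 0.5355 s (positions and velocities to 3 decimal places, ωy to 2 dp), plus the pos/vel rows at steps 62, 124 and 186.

State at t = 0.5355 s:
  obj    pos=(+1.044,-0.456) vel=(+3.685,-1.943) ωy=+65.07

Key-timestep trajectory:
   step    t(s)  obj.x    obj.z    obj.vx   obj.vz 
     62  0.1333   +0.118  +0.032  +0.918  -0.484
    124  0.2667   +0.302  -0.065  +1.835  -0.968
    186  0.4000   +0.607  -0.226  +2.752  -1.451


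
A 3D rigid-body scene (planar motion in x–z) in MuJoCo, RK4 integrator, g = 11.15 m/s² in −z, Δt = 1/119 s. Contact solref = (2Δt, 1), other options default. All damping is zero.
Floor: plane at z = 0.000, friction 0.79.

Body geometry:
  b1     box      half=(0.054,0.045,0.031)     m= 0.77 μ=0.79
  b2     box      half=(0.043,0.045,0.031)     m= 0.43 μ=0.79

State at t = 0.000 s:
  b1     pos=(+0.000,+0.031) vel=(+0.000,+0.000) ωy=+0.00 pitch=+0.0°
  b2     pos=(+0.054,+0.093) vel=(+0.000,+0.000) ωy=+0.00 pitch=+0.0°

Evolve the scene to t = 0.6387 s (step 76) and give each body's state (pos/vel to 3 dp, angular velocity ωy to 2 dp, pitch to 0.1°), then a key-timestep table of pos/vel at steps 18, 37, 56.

State at t = 0.6387 s:
  b1     pos=(+0.000,+0.031) vel=(+0.000,+0.000) ωy=+0.00 pitch=+0.0°
  b2     pos=(+0.092,+0.043) vel=(+0.000,+0.001) ωy=-0.01 pitch=+90.0°

Key-timestep trajectory:
   step    t(s)  b1.x    b1.z    b1.vx   b1.vz   b2.x    b2.z    b2.vx   b2.vz 
     18  0.1513   +0.000  +0.031  +0.000  +0.000   +0.055  +0.093  +0.011  +0.000
     37  0.3109   +0.000  +0.031  +0.000  +0.000   +0.061  +0.092  +0.087  -0.018
     56  0.4706   +0.000  +0.031  +0.000  +0.000   +0.092  +0.051  +0.254  -0.859


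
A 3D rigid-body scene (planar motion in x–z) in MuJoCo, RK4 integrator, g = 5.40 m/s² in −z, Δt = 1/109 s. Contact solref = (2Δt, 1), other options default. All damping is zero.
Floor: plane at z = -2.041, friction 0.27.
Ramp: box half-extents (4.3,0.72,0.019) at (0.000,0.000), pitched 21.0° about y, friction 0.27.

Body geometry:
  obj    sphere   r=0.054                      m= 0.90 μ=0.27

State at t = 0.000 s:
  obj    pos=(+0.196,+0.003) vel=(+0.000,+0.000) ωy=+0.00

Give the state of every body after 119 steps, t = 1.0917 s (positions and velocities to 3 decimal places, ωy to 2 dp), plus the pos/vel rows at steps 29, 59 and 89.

State at t = 1.0917 s:
  obj    pos=(+0.965,-0.292) vel=(+1.409,-0.541) ωy=+27.94

Key-timestep trajectory:
   step    t(s)  obj.x    obj.z    obj.vx   obj.vz 
     29  0.2661   +0.242  -0.015  +0.343  -0.132
     59  0.5413   +0.385  -0.070  +0.699  -0.268
     89  0.8165   +0.626  -0.162  +1.054  -0.405


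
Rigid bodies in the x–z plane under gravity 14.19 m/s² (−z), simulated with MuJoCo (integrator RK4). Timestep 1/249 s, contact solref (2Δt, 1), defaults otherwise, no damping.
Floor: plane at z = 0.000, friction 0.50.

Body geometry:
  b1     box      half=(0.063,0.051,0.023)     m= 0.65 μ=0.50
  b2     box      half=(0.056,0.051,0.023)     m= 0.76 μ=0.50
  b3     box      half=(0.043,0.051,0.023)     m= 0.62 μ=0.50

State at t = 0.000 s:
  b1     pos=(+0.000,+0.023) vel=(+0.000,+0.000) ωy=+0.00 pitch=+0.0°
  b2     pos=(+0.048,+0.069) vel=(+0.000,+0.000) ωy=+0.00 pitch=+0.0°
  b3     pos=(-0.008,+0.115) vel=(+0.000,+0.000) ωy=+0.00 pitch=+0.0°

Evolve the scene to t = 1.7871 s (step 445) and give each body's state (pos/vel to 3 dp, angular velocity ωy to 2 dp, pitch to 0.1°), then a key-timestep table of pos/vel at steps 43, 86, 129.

State at t = 1.7871 s:
  b1     pos=(+0.000,+0.023) vel=(+0.000,+0.000) ωy=+0.00 pitch=+0.0°
  b2     pos=(+0.048,+0.069) vel=(+0.000,+0.000) ωy=+0.00 pitch=+0.0°
  b3     pos=(-0.122,+0.023) vel=(+0.000,+0.000) ωy=+0.00 pitch=+180.0°

Key-timestep trajectory:
   step    t(s)  b1.x    b1.z    b1.vx   b1.vz   b2.x    b2.z    b2.vx   b2.vz   b3.x    b3.z    b3.vx   b3.vz 
     43  0.1727   +0.000  +0.023  +0.000  +0.000   +0.048  +0.069  +0.000  +0.000   -0.009  +0.115  -0.014  -0.001
     86  0.3454   +0.000  +0.023  +0.000  +0.000   +0.048  +0.069  +0.001  +0.000   -0.021  +0.111  -0.177  -0.122
    129  0.5181   +0.000  +0.023  +0.000  +0.000   +0.048  +0.069  +0.000  +0.000   -0.077  +0.089  -0.379  -0.123


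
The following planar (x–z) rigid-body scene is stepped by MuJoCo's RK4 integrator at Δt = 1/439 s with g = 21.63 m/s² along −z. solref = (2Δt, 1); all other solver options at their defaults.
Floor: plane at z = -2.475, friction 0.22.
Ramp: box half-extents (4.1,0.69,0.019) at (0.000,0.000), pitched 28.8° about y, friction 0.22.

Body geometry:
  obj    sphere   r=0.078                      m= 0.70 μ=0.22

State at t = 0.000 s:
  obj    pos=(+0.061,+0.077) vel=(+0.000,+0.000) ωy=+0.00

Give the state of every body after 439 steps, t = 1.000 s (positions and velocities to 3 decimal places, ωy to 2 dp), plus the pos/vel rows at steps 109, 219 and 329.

State at t = 1.000 s:
  obj    pos=(+3.323,-1.716) vel=(+6.523,-3.586) ωy=+95.41

Key-timestep trajectory:
   step    t(s)  obj.x    obj.z    obj.vx   obj.vz 
    109  0.2483   +0.262  -0.033  +1.620  -0.890
    219  0.4989   +0.873  -0.369  +3.254  -1.789
    329  0.7494   +1.893  -0.930  +4.888  -2.687


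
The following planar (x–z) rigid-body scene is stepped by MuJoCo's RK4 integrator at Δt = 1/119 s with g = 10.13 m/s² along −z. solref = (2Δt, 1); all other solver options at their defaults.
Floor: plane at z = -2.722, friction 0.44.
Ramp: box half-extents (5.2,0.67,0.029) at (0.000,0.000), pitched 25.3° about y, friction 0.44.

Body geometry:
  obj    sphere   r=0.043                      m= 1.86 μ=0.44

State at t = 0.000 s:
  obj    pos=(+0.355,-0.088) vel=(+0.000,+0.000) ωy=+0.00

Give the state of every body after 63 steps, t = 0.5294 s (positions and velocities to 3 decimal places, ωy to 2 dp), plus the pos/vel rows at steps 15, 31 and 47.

State at t = 0.5294 s:
  obj    pos=(+0.747,-0.273) vel=(+1.480,-0.700) ωy=+38.05

Key-timestep trajectory:
   step    t(s)  obj.x    obj.z    obj.vx   obj.vz 
     15  0.1261   +0.377  -0.099  +0.353  -0.166
     31  0.2605   +0.450  -0.133  +0.728  -0.344
     47  0.3950   +0.573  -0.191  +1.104  -0.522


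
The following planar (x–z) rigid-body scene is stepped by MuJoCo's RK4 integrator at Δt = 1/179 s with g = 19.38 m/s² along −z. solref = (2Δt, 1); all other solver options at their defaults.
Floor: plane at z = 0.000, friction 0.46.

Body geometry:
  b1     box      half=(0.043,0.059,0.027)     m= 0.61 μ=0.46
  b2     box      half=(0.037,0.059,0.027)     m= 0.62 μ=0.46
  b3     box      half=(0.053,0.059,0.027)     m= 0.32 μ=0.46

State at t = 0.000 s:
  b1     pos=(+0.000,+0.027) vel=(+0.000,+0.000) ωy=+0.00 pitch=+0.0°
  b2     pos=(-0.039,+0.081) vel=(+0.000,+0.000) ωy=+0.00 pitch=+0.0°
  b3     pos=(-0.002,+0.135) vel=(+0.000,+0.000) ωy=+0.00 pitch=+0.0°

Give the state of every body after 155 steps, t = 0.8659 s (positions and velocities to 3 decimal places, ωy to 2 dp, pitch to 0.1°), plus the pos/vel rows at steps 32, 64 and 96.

State at t = 0.8659 s:
  b1     pos=(+0.000,+0.027) vel=(+0.000,+0.000) ωy=+0.00 pitch=+0.0°
  b2     pos=(-0.039,+0.081) vel=(+0.000,+0.000) ωy=+0.00 pitch=-0.1°
  b3     pos=(+0.122,+0.027) vel=(+0.000,+0.000) ωy=+0.00 pitch=+180.0°

Key-timestep trajectory:
   step    t(s)  b1.x    b1.z    b1.vx   b1.vz   b2.x    b2.z    b2.vx   b2.vz   b3.x    b3.z    b3.vx   b3.vz 
     32  0.1788   +0.000  +0.027  +0.000  +0.000   -0.039  +0.081  +0.000  +0.000   -0.002  +0.135  +0.006  +0.000
     64  0.3575   +0.000  +0.027  +0.000  +0.000   -0.039  +0.081  +0.000  +0.000   +0.005  +0.134  +0.113  -0.035
     96  0.5363   +0.000  +0.027  +0.000  +0.000   -0.039  +0.081  +0.000  +0.000   +0.071  +0.100  +0.630  -0.376


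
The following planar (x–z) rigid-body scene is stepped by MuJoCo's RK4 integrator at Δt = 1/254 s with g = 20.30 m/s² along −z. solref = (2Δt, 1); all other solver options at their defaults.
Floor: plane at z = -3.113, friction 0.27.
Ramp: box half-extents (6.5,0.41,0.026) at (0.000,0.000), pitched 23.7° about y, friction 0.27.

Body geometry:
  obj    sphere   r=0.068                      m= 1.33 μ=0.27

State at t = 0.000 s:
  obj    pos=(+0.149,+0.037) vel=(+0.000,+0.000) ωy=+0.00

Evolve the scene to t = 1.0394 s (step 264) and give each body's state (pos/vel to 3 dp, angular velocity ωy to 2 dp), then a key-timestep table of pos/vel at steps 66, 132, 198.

State at t = 1.0394 s:
  obj    pos=(+3.032,-1.228) vel=(+5.547,-2.435) ωy=+89.07

Key-timestep trajectory:
   step    t(s)  obj.x    obj.z    obj.vx   obj.vz 
     66  0.2598   +0.329  -0.042  +1.387  -0.609
    132  0.5197   +0.870  -0.279  +2.774  -1.218
    198  0.7795   +1.771  -0.675  +4.160  -1.826


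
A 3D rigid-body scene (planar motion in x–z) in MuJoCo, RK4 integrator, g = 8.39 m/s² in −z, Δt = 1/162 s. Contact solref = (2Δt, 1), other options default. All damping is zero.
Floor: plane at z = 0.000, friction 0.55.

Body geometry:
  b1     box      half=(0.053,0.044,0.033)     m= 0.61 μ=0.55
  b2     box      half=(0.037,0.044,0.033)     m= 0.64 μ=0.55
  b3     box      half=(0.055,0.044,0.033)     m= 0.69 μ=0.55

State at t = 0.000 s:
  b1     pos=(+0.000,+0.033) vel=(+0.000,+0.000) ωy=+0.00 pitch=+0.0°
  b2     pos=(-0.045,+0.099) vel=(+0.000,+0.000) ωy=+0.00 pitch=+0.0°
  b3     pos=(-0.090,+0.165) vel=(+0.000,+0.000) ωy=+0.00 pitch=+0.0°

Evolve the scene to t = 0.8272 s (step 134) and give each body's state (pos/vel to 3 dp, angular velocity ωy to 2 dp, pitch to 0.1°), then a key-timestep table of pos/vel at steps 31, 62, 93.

State at t = 0.8272 s:
  b1     pos=(+0.000,+0.033) vel=(+0.000,+0.000) ωy=+0.00 pitch=+0.0°
  b2     pos=(-0.093,+0.037) vel=(+0.000,+0.000) ωy=+0.00 pitch=-90.0°
  b3     pos=(-0.291,+0.033) vel=(+0.000,+0.000) ωy=+0.00 pitch=+180.0°

Key-timestep trajectory:
   step    t(s)  b1.x    b1.z    b1.vx   b1.vz   b2.x    b2.z    b2.vx   b2.vz   b3.x    b3.z    b3.vx   b3.vz 
     31  0.1914   +0.000  +0.033  +0.001  +0.000   -0.058  +0.099  -0.169  -0.022   -0.126  +0.143  -0.396  -0.356
     62  0.3827   +0.000  +0.033  +0.000  +0.000   -0.095  +0.035  +0.101  +0.076   -0.210  +0.059  -0.286  +0.169
     93  0.5741   +0.000  +0.033  +0.000  +0.000   -0.093  +0.037  +0.000  +0.000   -0.258  +0.059  -0.311  -0.127


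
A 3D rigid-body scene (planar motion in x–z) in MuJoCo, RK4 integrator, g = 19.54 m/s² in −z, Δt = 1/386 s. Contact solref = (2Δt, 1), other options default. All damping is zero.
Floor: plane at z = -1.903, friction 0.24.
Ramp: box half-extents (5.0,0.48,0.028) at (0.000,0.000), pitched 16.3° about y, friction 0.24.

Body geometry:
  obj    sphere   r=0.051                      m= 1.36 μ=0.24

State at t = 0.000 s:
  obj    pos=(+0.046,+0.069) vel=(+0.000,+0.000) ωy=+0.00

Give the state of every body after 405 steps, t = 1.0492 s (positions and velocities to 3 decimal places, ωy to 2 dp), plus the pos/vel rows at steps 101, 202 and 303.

State at t = 1.0492 s:
  obj    pos=(+2.116,-0.536) vel=(+3.945,-1.154) ωy=+80.58

Key-timestep trajectory:
   step    t(s)  obj.x    obj.z    obj.vx   obj.vz 
    101  0.2617   +0.175  +0.031  +0.984  -0.288
    202  0.5233   +0.561  -0.082  +1.968  -0.575
    303  0.7850   +1.204  -0.270  +2.951  -0.863


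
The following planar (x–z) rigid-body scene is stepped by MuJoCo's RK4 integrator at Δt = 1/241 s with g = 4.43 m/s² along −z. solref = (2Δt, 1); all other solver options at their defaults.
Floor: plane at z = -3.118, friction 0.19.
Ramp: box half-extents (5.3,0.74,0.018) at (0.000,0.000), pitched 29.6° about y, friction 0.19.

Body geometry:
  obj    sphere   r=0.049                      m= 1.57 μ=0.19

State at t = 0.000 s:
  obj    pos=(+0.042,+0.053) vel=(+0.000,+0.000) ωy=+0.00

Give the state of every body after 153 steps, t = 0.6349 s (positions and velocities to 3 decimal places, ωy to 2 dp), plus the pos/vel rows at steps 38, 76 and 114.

State at t = 0.6349 s:
  obj    pos=(+0.316,-0.102) vel=(+0.863,-0.490) ωy=+20.24

Key-timestep trajectory:
   step    t(s)  obj.x    obj.z    obj.vx   obj.vz 
     38  0.1577   +0.059  +0.044  +0.214  -0.122
     76  0.3154   +0.110  +0.015  +0.429  -0.244
    114  0.4730   +0.194  -0.033  +0.643  -0.365


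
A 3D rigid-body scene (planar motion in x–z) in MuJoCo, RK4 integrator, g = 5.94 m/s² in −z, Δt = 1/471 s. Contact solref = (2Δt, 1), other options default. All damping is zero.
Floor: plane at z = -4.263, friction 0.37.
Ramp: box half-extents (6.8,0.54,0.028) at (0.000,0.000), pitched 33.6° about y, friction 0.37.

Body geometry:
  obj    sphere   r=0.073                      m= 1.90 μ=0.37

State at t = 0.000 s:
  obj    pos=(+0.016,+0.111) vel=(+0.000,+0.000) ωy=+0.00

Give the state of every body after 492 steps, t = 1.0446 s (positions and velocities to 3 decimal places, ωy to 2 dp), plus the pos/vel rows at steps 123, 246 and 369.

State at t = 1.0446 s:
  obj    pos=(+1.083,-0.598) vel=(+2.043,-1.357) ωy=+33.60

Key-timestep trajectory:
   step    t(s)  obj.x    obj.z    obj.vx   obj.vz 
    123  0.2611   +0.083  +0.066  +0.511  -0.339
    246  0.5223   +0.283  -0.067  +1.021  -0.679
    369  0.7834   +0.616  -0.288  +1.532  -1.018


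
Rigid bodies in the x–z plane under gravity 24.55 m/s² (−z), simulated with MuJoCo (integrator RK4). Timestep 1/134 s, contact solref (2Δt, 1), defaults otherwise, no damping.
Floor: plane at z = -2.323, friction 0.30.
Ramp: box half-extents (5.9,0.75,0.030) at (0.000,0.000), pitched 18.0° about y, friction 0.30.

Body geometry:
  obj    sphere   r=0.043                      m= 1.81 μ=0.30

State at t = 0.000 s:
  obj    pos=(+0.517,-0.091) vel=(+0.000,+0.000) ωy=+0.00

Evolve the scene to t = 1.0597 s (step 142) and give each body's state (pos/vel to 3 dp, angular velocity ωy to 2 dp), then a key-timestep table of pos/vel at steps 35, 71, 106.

State at t = 1.0597 s:
  obj    pos=(+3.410,-1.031) vel=(+5.460,-1.774) ωy=+133.52

Key-timestep trajectory:
   step    t(s)  obj.x    obj.z    obj.vx   obj.vz 
     35  0.2612   +0.693  -0.148  +1.346  -0.437
     71  0.5299   +1.240  -0.326  +2.730  -0.887
    106  0.7910   +2.129  -0.615  +4.076  -1.324


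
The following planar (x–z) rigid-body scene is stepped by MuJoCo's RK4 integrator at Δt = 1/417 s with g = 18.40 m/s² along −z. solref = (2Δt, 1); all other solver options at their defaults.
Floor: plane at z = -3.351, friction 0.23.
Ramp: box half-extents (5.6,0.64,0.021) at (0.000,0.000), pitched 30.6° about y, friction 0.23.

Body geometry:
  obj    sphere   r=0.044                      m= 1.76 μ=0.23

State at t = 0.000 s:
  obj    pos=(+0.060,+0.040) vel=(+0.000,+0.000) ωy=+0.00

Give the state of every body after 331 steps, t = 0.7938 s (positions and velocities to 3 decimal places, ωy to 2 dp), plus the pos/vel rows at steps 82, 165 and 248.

State at t = 0.7938 s:
  obj    pos=(+1.874,-1.033) vel=(+4.571,-2.703) ωy=+120.67

Key-timestep trajectory:
   step    t(s)  obj.x    obj.z    obj.vx   obj.vz 
     82  0.1966   +0.171  -0.026  +1.133  -0.670
    165  0.3957   +0.511  -0.227  +2.279  -1.348
    248  0.5947   +1.079  -0.562  +3.425  -2.026


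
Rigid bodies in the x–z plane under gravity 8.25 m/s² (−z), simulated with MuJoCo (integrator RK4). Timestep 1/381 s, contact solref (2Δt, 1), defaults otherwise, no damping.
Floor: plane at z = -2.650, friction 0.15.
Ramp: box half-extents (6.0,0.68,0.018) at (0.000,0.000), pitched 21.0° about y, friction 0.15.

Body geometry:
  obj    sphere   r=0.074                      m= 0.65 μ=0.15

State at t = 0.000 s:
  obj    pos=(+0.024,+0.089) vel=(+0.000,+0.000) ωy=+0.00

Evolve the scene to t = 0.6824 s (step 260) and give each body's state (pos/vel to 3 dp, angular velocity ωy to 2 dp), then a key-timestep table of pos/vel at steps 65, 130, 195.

State at t = 0.6824 s:
  obj    pos=(+0.483,-0.087) vel=(+1.346,-0.516) ωy=+19.47

Key-timestep trajectory:
   step    t(s)  obj.x    obj.z    obj.vx   obj.vz 
     65  0.1706   +0.053  +0.078  +0.336  -0.129
    130  0.3412   +0.139  +0.045  +0.673  -0.258
    195  0.5118   +0.282  -0.010  +1.009  -0.387


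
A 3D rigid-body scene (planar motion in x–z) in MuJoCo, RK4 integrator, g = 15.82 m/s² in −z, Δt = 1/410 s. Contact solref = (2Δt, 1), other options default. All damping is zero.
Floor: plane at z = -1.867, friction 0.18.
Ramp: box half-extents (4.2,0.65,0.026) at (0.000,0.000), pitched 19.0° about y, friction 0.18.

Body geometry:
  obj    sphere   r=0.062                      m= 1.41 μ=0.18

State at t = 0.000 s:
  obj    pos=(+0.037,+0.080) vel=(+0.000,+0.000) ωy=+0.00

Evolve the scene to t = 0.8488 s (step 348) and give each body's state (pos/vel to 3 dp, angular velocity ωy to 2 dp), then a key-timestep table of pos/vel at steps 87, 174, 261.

State at t = 0.8488 s:
  obj    pos=(+1.290,-0.351) vel=(+2.953,-1.017) ωy=+50.36

Key-timestep trajectory:
   step    t(s)  obj.x    obj.z    obj.vx   obj.vz 
     87  0.2122   +0.115  +0.053  +0.738  -0.254
    174  0.4244   +0.350  -0.028  +1.476  -0.508
    261  0.6366   +0.742  -0.162  +2.214  -0.762


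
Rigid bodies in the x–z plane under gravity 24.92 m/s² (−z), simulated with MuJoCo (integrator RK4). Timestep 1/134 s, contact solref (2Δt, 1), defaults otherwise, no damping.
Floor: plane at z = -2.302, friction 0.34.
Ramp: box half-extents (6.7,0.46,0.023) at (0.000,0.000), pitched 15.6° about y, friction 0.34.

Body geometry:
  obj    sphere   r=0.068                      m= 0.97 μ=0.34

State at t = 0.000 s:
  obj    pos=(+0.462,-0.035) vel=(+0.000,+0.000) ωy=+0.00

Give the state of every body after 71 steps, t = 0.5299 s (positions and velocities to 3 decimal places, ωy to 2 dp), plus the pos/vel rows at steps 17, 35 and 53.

State at t = 0.5299 s:
  obj    pos=(+1.109,-0.215) vel=(+2.443,-0.682) ωy=+37.28

Key-timestep trajectory:
   step    t(s)  obj.x    obj.z    obj.vx   obj.vz 
     17  0.1269   +0.499  -0.045  +0.585  -0.163
     35  0.2612   +0.619  -0.079  +1.204  -0.336
     53  0.3955   +0.823  -0.135  +1.824  -0.509


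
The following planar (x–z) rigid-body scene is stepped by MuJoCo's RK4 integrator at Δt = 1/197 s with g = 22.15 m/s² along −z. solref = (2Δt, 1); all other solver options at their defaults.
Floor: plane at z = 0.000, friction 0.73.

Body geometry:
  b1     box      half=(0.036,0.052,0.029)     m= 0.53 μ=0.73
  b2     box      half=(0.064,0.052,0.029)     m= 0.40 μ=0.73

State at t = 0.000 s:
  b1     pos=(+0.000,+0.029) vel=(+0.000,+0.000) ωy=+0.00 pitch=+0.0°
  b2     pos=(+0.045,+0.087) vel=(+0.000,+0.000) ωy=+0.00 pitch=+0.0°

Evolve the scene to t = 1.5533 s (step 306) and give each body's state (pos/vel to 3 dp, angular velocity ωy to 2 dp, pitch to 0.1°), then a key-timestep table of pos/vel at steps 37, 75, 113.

State at t = 1.5533 s:
  b1     pos=(+0.000,+0.029) vel=(+0.000,+0.000) ωy=+0.00 pitch=+0.0°
  b2     pos=(+0.108,+0.064) vel=(+0.000,+0.000) ωy=+0.00 pitch=+90.0°

Key-timestep trajectory:
   step    t(s)  b1.x    b1.z    b1.vx   b1.vz   b2.x    b2.z    b2.vx   b2.vz 
     37  0.1878   +0.000  +0.029  +0.000  +0.000   +0.083  +0.070  +0.301  -0.002
     75  0.3807   +0.000  +0.029  +0.000  +0.000   +0.123  +0.069  -0.089  -0.018
    113  0.5736   +0.000  +0.029  +0.000  +0.000   +0.111  +0.065  +0.085  +0.056


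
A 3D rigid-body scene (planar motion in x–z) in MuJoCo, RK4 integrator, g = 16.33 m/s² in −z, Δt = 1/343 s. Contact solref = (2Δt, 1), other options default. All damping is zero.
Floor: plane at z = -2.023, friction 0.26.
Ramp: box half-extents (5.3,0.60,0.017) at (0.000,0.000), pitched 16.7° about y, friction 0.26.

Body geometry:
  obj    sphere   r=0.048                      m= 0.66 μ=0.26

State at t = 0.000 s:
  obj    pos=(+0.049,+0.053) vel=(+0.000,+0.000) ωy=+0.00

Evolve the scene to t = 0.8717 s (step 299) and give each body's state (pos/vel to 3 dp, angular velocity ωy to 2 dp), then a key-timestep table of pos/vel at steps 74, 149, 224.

State at t = 0.8717 s:
  obj    pos=(+1.269,-0.313) vel=(+2.799,-0.840) ωy=+60.87

Key-timestep trajectory:
   step    t(s)  obj.x    obj.z    obj.vx   obj.vz 
     74  0.2157   +0.124  +0.031  +0.693  -0.208
    149  0.4344   +0.352  -0.038  +1.395  -0.418
    224  0.6531   +0.734  -0.152  +2.097  -0.629


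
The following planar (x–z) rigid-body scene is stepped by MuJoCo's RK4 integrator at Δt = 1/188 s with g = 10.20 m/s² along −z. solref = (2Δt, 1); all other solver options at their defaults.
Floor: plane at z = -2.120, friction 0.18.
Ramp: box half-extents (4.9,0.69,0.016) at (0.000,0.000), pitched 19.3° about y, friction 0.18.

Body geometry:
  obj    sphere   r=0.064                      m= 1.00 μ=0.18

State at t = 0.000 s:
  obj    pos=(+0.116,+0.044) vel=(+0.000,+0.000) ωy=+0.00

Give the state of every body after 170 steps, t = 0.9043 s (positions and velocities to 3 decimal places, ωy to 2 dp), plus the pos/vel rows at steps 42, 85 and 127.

State at t = 0.9043 s:
  obj    pos=(+1.045,-0.281) vel=(+2.055,-0.720) ωy=+34.02

Key-timestep trajectory:
   step    t(s)  obj.x    obj.z    obj.vx   obj.vz 
     42  0.2234   +0.173  +0.024  +0.508  -0.178
     85  0.4521   +0.348  -0.037  +1.028  -0.360
    127  0.6755   +0.635  -0.138  +1.535  -0.538


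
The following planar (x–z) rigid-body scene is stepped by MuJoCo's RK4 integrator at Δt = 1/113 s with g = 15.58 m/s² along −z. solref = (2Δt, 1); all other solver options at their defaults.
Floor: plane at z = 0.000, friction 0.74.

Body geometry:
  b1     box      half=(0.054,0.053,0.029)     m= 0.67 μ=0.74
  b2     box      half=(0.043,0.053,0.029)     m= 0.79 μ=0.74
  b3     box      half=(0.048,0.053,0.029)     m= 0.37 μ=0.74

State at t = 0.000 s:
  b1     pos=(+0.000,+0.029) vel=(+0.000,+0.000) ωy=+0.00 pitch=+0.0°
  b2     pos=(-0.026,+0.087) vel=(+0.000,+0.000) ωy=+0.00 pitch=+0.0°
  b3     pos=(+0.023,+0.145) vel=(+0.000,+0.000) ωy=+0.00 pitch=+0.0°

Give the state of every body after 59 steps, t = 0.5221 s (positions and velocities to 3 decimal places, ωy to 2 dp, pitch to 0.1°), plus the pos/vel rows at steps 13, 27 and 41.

State at t = 0.5221 s:
  b1     pos=(+0.000,+0.029) vel=(+0.000,+0.000) ωy=+0.00 pitch=+0.0°
  b2     pos=(-0.026,+0.087) vel=(+0.000,+0.000) ωy=+0.00 pitch=-0.1°
  b3     pos=(+0.134,+0.029) vel=(+0.000,+0.000) ωy=+0.00 pitch=+180.0°

Key-timestep trajectory:
   step    t(s)  b1.x    b1.z    b1.vx   b1.vz   b2.x    b2.z    b2.vx   b2.vz   b3.x    b3.z    b3.vx   b3.vz 
     13  0.1150   +0.000  +0.029  -0.001  +0.001   -0.026  +0.087  -0.001  +0.001   +0.034  +0.139  +0.219  -0.154
     27  0.2389   +0.000  +0.029  +0.000  +0.001   -0.026  +0.087  -0.001  +0.001   +0.083  +0.099  +0.586  -0.385
     41  0.3628   +0.000  +0.029  +0.000  +0.000   -0.026  +0.087  +0.000  +0.000   +0.136  +0.025  -0.058  +0.134


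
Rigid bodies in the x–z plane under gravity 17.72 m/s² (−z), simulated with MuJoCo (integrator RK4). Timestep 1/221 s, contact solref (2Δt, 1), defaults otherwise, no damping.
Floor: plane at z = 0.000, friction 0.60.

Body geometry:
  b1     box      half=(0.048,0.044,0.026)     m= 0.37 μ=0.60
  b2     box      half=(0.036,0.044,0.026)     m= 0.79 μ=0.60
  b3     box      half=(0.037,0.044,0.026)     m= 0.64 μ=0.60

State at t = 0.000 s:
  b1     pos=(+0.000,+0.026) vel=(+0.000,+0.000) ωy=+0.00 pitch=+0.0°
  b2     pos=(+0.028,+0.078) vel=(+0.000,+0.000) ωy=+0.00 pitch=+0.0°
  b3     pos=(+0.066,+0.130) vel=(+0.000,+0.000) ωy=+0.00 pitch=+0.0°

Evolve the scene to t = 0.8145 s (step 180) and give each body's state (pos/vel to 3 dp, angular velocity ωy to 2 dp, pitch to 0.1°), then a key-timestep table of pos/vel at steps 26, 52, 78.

State at t = 0.8145 s:
  b1     pos=(+0.000,+0.026) vel=(+0.000,+0.000) ωy=+0.00 pitch=+0.0°
  b2     pos=(+0.028,+0.078) vel=(+0.000,+0.000) ωy=+0.00 pitch=+0.0°
  b3     pos=(+0.152,+0.026) vel=(+0.000,+0.000) ωy=+0.00 pitch=+180.0°

Key-timestep trajectory:
   step    t(s)  b1.x    b1.z    b1.vx   b1.vz   b2.x    b2.z    b2.vx   b2.vz   b3.x    b3.z    b3.vx   b3.vz 
     26  0.1176   +0.000  +0.026  -0.001  +0.000   +0.028  +0.078  -0.002  +0.000   +0.073  +0.128  +0.154  -0.063
     52  0.2353   +0.000  +0.026  +0.000  +0.000   +0.028  +0.078  +0.000  +0.000   +0.104  +0.062  +0.301  -1.460
     78  0.3529   +0.000  +0.026  +0.000  +0.000   +0.028  +0.078  +0.000  +0.000   +0.135  +0.040  +0.388  -0.195


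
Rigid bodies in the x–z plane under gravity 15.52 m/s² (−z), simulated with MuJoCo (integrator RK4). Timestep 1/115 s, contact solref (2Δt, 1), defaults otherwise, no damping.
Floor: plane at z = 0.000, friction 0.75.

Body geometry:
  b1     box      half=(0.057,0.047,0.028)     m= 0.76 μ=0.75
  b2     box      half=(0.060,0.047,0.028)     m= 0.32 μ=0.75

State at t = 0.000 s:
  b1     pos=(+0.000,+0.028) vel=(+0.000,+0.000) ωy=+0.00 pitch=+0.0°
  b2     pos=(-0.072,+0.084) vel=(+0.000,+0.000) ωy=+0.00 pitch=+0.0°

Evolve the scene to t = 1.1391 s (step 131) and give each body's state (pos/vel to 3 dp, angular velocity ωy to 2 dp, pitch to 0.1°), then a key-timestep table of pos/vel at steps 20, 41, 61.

State at t = 1.1391 s:
  b1     pos=(+0.000,+0.028) vel=(+0.000,+0.000) ωy=+0.00 pitch=+0.0°
  b2     pos=(-0.133,+0.060) vel=(+0.000,+0.000) ωy=+0.00 pitch=-90.0°

Key-timestep trajectory:
   step    t(s)  b1.x    b1.z    b1.vx   b1.vz   b2.x    b2.z    b2.vx   b2.vz 
     20  0.1739   +0.000  +0.028  +0.000  +0.000   -0.100  +0.064  -0.181  +0.083
     41  0.3565   +0.000  +0.028  +0.000  +0.000   -0.140  +0.062  -0.102  +0.072
     61  0.5304   +0.000  +0.028  +0.000  +0.000   -0.130  +0.061  -0.090  -0.026


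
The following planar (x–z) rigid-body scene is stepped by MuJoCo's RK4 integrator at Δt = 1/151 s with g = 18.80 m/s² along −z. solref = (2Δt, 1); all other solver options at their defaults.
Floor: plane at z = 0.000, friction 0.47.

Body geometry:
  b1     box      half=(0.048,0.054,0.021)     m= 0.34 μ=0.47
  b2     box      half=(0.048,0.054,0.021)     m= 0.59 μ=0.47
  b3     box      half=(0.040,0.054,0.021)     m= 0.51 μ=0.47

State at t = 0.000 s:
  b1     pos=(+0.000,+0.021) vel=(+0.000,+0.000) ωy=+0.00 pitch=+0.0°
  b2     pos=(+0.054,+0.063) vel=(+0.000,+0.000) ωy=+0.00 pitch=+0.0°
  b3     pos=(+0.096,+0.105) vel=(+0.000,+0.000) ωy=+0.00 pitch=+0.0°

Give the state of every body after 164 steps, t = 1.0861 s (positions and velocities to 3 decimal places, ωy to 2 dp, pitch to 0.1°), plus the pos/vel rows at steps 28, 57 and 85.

State at t = 1.0861 s:
  b1     pos=(+0.000,+0.021) vel=(+0.000,+0.000) ωy=+0.00 pitch=+0.0°
  b2     pos=(+0.102,+0.048) vel=(+0.000,+0.000) ωy=+0.00 pitch=+90.0°
  b3     pos=(+0.159,+0.040) vel=(+0.000,+0.000) ωy=+0.00 pitch=+90.0°

Key-timestep trajectory:
   step    t(s)  b1.x    b1.z    b1.vx   b1.vz   b2.x    b2.z    b2.vx   b2.vz   b3.x    b3.z    b3.vx   b3.vz 
     28  0.1854   +0.000  +0.021  +0.000  +0.000   +0.084  +0.052  +0.182  -0.005   +0.149  +0.044  +0.299  -0.053
     57  0.3775   +0.000  +0.021  +0.000  +0.000   +0.108  +0.050  -0.214  -0.074   +0.158  +0.040  +0.048  -0.005
     85  0.5629   +0.000  +0.021  +0.000  +0.000   +0.105  +0.049  -0.032  +0.003   +0.159  +0.040  +0.000  +0.000


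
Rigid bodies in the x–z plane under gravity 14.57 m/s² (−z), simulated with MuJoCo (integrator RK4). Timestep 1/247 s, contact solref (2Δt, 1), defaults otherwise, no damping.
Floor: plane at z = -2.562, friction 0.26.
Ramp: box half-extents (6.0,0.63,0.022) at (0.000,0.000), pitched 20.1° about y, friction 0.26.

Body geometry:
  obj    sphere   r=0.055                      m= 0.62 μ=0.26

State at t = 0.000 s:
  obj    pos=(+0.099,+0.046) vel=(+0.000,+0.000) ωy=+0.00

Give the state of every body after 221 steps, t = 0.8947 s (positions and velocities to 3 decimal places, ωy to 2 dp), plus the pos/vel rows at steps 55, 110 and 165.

State at t = 0.8947 s:
  obj    pos=(+1.443,-0.446) vel=(+3.005,-1.100) ωy=+58.17

Key-timestep trajectory:
   step    t(s)  obj.x    obj.z    obj.vx   obj.vz 
     55  0.2227   +0.182  +0.015  +0.748  -0.274
    110  0.4453   +0.432  -0.076  +1.496  -0.547
    165  0.6680   +0.848  -0.228  +2.244  -0.821


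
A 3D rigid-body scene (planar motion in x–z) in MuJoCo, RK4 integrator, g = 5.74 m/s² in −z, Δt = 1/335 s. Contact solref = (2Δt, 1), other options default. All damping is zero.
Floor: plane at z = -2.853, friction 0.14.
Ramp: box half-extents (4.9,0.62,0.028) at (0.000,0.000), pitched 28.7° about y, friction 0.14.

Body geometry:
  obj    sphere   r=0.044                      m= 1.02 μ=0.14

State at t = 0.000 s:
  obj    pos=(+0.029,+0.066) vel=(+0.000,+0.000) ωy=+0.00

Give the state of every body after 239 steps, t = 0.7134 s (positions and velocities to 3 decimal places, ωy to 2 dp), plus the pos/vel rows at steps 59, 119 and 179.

State at t = 0.7134 s:
  obj    pos=(+0.488,-0.185) vel=(+1.285,-0.703) ωy=+28.51

Key-timestep trajectory:
   step    t(s)  obj.x    obj.z    obj.vx   obj.vz 
     59  0.1761   +0.057  +0.051  +0.318  -0.175
    119  0.3552   +0.143  +0.004  +0.641  -0.348
    179  0.5343   +0.287  -0.075  +0.962  -0.529


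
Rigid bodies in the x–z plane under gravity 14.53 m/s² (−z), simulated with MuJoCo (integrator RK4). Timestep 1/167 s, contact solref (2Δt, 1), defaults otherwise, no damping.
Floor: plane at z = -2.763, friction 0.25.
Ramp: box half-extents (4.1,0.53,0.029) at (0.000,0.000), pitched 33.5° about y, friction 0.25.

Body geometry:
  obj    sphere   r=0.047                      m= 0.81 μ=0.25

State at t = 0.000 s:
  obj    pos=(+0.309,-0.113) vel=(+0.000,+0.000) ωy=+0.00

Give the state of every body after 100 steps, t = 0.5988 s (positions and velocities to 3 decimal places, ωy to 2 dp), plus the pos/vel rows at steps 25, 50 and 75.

State at t = 0.5988 s:
  obj    pos=(+1.166,-0.680) vel=(+2.861,-1.893) ωy=+72.94

Key-timestep trajectory:
   step    t(s)  obj.x    obj.z    obj.vx   obj.vz 
     25  0.1497   +0.363  -0.149  +0.715  -0.474
     50  0.2994   +0.523  -0.255  +1.431  -0.947
     75  0.4491   +0.791  -0.432  +2.146  -1.420


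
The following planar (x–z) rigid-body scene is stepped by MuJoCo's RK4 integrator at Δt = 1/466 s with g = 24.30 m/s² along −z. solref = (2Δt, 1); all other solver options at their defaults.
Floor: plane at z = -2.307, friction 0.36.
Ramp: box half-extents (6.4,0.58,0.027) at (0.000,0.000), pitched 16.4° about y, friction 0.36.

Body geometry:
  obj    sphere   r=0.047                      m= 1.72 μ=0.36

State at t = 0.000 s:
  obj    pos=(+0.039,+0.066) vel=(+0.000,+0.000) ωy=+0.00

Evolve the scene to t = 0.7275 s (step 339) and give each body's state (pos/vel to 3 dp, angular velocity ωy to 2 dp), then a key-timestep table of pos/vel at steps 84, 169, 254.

State at t = 0.7275 s:
  obj    pos=(+1.283,-0.300) vel=(+3.420,-1.007) ωy=+75.84

Key-timestep trajectory:
   step    t(s)  obj.x    obj.z    obj.vx   obj.vz 
     84  0.1803   +0.115  +0.043  +0.848  -0.249
    169  0.3627   +0.348  -0.025  +1.705  -0.502
    254  0.5451   +0.737  -0.140  +2.563  -0.754


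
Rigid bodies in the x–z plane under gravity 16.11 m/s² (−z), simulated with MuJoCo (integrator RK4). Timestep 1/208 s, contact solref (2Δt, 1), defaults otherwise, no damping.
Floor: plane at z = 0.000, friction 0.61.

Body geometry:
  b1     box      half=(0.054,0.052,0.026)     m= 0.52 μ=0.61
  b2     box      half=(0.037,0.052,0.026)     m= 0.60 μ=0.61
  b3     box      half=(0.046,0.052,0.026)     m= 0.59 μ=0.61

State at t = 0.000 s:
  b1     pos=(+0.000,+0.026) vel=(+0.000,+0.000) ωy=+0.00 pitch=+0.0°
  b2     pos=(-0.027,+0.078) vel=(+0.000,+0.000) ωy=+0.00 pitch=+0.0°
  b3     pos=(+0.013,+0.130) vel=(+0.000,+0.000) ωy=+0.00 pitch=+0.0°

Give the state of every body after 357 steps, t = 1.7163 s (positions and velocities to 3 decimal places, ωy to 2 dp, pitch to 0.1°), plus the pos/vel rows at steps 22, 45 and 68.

State at t = 1.7163 s:
  b1     pos=(+0.000,+0.026) vel=(+0.000,+0.000) ωy=+0.00 pitch=+0.0°
  b2     pos=(-0.027,+0.078) vel=(+0.000,+0.000) ωy=+0.00 pitch=+0.0°
  b3     pos=(+0.122,+0.026) vel=(+0.000,+0.000) ωy=+0.00 pitch=+180.0°

Key-timestep trajectory:
   step    t(s)  b1.x    b1.z    b1.vx   b1.vz   b2.x    b2.z    b2.vx   b2.vz   b3.x    b3.z    b3.vx   b3.vz 
     22  0.1058   +0.000  +0.026  +0.000  +0.000   -0.027  +0.078  -0.001  +0.000   +0.018  +0.129  +0.121  -0.040
     45  0.2163   +0.000  +0.026  -0.002  +0.000   -0.027  +0.078  -0.002  +0.000   +0.045  +0.100  +0.519  -0.080
     68  0.3269   +0.000  +0.026  +0.000  +0.000   -0.027  +0.078  +0.000  +0.000   +0.108  +0.053  +0.586  -1.166


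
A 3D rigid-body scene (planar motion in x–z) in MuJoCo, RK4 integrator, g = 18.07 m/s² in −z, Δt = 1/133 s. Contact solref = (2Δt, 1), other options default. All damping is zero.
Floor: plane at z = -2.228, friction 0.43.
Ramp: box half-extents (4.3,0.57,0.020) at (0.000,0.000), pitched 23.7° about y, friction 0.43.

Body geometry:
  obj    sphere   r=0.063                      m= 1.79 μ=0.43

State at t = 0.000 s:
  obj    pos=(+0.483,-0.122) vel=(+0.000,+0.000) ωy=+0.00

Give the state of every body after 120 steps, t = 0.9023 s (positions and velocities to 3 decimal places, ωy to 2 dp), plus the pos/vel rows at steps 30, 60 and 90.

State at t = 0.9023 s:
  obj    pos=(+2.417,-0.970) vel=(+4.286,-1.881) ωy=+74.29

Key-timestep trajectory:
   step    t(s)  obj.x    obj.z    obj.vx   obj.vz 
     30  0.2256   +0.604  -0.175  +1.072  -0.470
     60  0.4511   +0.967  -0.334  +2.143  -0.941
     90  0.6767   +1.571  -0.599  +3.214  -1.411


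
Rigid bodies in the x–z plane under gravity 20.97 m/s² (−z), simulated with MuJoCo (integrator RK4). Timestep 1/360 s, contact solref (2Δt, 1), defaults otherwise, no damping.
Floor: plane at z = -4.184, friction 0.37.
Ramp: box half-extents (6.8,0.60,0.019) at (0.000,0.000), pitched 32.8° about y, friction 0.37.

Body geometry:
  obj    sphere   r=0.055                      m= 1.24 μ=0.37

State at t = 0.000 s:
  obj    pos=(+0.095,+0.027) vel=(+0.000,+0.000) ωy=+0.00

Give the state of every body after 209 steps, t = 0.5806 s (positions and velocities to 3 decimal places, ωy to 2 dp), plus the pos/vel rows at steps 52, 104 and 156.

State at t = 0.5806 s:
  obj    pos=(+1.244,-0.714) vel=(+3.960,-2.552) ωy=+85.63

Key-timestep trajectory:
   step    t(s)  obj.x    obj.z    obj.vx   obj.vz 
     52  0.1444   +0.166  -0.019  +0.985  -0.635
    104  0.2889   +0.380  -0.157  +1.970  -1.270
    156  0.4333   +0.735  -0.386  +2.956  -1.905


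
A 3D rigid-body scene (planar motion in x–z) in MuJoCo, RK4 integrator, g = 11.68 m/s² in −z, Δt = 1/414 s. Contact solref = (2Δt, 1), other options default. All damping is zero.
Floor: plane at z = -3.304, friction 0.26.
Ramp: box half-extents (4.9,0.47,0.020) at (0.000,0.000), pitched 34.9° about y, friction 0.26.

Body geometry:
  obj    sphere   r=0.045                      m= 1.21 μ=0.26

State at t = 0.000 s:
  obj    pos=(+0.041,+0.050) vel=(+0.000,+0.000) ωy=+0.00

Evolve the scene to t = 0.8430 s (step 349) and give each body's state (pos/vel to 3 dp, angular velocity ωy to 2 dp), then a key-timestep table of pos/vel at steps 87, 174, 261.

State at t = 0.8430 s:
  obj    pos=(+1.432,-0.920) vel=(+3.300,-2.302) ωy=+89.40

Key-timestep trajectory:
   step    t(s)  obj.x    obj.z    obj.vx   obj.vz 
     87  0.2101   +0.128  -0.010  +0.823  -0.574
    174  0.4203   +0.387  -0.191  +1.646  -1.148
    261  0.6304   +0.819  -0.492  +2.468  -1.722


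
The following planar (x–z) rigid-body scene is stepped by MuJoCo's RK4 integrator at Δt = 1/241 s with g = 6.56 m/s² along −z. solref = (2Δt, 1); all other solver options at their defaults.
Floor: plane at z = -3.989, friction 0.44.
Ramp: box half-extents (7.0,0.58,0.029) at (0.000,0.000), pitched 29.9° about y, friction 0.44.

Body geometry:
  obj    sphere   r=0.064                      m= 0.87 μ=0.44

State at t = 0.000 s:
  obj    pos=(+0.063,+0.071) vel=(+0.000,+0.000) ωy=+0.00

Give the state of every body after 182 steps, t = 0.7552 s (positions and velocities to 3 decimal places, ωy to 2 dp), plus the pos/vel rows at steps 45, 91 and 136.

State at t = 0.7552 s:
  obj    pos=(+0.640,-0.261) vel=(+1.529,-0.879) ωy=+27.56

Key-timestep trajectory:
   step    t(s)  obj.x    obj.z    obj.vx   obj.vz 
     45  0.1867   +0.098  +0.051  +0.378  -0.217
     91  0.3776   +0.207  -0.012  +0.765  -0.440
    136  0.5643   +0.385  -0.114  +1.143  -0.657


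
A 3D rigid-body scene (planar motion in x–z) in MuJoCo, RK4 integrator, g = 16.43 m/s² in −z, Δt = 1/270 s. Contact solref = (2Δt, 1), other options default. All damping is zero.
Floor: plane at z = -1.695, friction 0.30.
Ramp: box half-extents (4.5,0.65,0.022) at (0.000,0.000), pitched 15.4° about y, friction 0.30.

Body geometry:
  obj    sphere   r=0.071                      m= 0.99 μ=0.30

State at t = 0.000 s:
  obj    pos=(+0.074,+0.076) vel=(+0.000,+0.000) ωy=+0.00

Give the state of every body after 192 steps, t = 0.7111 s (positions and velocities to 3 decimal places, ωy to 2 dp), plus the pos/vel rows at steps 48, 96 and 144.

State at t = 0.7111 s:
  obj    pos=(+0.834,-0.133) vel=(+2.137,-0.589) ωy=+31.21

Key-timestep trajectory:
   step    t(s)  obj.x    obj.z    obj.vx   obj.vz 
     48  0.1778   +0.122  +0.063  +0.534  -0.147
     96  0.3556   +0.264  +0.024  +1.068  -0.294
    144  0.5333   +0.501  -0.042  +1.603  -0.441
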